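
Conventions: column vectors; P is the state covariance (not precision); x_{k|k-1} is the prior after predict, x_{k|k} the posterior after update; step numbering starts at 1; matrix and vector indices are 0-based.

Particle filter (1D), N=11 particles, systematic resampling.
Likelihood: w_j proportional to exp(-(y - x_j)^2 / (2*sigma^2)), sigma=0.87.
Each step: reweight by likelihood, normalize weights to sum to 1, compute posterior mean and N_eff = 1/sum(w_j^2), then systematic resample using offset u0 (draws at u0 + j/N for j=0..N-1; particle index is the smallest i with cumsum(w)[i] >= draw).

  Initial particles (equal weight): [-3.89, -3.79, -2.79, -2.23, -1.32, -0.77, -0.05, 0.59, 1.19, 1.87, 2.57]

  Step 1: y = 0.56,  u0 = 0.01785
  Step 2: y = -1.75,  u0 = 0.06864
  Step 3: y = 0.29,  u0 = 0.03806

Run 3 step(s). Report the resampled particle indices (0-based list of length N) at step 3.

resampled_idx = [1, 3, 5, 6, 7, 8, 8, 9, 9, 10, 10]

step 1: w=[0.0000, 0.0000, 0.0002, 0.0017, 0.0289, 0.0926, 0.2330, 0.2978, 0.2292, 0.0959, 0.0207]  mean=0.5555  Neff=4.6606  idx=[4, 5, 6, 6, 7, 7, 7, 8, 8, 8, 9]
step 2: w=[0.4910, 0.2942, 0.0822, 0.0822, 0.0149, 0.0149, 0.0149, 0.0018, 0.0018, 0.0018, 0.0001]  mean=-0.8498  Neff=2.9252  idx=[0, 0, 0, 0, 0, 1, 1, 1, 2, 3, 5]
step 3: w=[0.0352, 0.0352, 0.0352, 0.0352, 0.0352, 0.0929, 0.0929, 0.0929, 0.1808, 0.1808, 0.1838]  mean=-0.3565  Neff=7.6211  idx=[1, 3, 5, 6, 7, 8, 8, 9, 9, 10, 10]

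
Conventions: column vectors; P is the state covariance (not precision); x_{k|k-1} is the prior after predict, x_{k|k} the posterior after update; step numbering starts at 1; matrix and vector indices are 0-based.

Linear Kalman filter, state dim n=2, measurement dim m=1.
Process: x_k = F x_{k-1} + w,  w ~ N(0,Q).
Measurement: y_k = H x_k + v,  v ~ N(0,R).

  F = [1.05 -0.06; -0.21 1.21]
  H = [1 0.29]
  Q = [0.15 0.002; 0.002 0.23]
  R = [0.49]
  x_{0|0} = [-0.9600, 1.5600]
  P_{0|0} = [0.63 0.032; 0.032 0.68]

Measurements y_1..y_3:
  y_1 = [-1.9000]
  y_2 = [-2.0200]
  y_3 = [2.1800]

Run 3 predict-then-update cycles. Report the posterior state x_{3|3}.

x_post = [-1.0973, 4.0692]

step 1: x^-=[-1.1016, 2.0892]  P^-=[0.8430 -0.1452; -0.1452 1.2371]  S=[1.3528]  K=[0.5920; 0.1578]  nu=[-1.4043]  x^+=[-1.9329, 1.8675]  P^+=[0.3689 -0.2716; -0.2716 1.2034]
step 2: x^-=[-2.1416, 2.6656]  P^-=[0.5952 -0.5152; -0.5152 2.1462]  S=[0.9669]  K=[0.4611; 0.1108]  nu=[-0.6514]  x^+=[-2.4420, 2.5934]  P^+=[0.3897 -0.5647; -0.5647 2.1343]
step 3: x^-=[-2.7197, 3.6509]  P^-=[0.6584 -0.9634; -0.9634 3.6590]  S=[0.8974]  K=[0.4224; 0.1089]  nu=[3.8409]  x^+=[-1.0973, 4.0692]  P^+=[0.4983 -1.0047; -1.0047 3.6484]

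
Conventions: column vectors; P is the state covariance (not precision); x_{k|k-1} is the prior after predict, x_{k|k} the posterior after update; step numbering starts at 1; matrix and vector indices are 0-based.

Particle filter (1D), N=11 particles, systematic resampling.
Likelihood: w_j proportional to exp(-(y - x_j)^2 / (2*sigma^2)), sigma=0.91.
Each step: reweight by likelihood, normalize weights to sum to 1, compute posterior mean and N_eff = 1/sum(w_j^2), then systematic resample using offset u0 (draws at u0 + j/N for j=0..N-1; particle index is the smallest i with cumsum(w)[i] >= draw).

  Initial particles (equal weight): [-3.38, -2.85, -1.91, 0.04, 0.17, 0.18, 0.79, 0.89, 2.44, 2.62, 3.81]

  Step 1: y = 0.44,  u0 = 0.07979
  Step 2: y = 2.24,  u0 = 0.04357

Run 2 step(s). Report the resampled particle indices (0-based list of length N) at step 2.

step 1: w=[0.0000, 0.0003, 0.0074, 0.1883, 0.1984, 0.1991, 0.1926, 0.1835, 0.0185, 0.0118, 0.0002]  mean=0.4543  Neff=5.3846  idx=[3, 3, 4, 4, 5, 5, 6, 6, 7, 7, 9]
step 2: w=[0.0210, 0.0210, 0.0294, 0.0294, 0.0302, 0.0302, 0.1099, 0.1099, 0.1302, 0.1302, 0.3585]  mean=1.3673  Neff=5.2347  idx=[2, 5, 6, 7, 8, 8, 9, 10, 10, 10, 10]

resampled_idx = [2, 5, 6, 7, 8, 8, 9, 10, 10, 10, 10]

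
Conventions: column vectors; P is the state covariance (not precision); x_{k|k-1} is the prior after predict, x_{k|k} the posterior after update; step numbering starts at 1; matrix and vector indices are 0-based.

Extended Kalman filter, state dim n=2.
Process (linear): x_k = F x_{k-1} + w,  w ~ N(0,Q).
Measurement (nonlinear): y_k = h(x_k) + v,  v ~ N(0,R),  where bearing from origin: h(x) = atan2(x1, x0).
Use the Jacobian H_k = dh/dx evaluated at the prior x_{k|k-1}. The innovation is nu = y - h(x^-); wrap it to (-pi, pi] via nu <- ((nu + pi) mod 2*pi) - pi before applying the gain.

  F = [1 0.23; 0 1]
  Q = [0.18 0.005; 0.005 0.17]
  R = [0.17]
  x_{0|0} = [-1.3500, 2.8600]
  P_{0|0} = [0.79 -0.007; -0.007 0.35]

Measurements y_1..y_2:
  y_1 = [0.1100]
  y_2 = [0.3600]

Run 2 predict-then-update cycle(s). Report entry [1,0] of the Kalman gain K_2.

step 1: x^-=[-0.6922, 2.8600]  P^-=[0.9853 0.0785; 0.0785 0.5200]  H_jac=[-0.3303 -0.0799]  S=[0.2850]  K=[-1.1641; -0.2369]  nu=[-1.6983]  x^+=[1.2847, 3.2623]  P^+=[0.5991 -0.0001; -0.0001 0.5040]
step 2: x^-=[2.0350, 3.2623]  P^-=[0.8058 0.1208; 0.1208 0.6740]  H_jac=[-0.2207 0.1377]  S=[0.2147]  K=[-0.7508; 0.3080]  nu=[-0.6531]  x^+=[2.5253, 3.0611]  P^+=[0.6848 0.1705; 0.1705 0.6537]

K[1,0] = 0.3080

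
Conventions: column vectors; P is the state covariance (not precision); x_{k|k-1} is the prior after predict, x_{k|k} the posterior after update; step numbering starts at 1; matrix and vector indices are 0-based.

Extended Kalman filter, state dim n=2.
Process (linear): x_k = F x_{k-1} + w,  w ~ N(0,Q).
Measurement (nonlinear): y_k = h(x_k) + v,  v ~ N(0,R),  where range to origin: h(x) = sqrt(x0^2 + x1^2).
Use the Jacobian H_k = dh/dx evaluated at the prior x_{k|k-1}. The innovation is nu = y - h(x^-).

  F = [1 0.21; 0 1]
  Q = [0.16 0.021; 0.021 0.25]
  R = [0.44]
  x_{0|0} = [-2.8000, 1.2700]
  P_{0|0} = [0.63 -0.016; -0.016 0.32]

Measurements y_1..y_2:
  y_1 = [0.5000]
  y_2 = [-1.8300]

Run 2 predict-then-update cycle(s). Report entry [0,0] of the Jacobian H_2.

step 1: x^-=[-2.5333, 1.2700]  P^-=[0.7974 0.0722; 0.0722 0.5700]  H_jac=[-0.8940 0.4482]  S=[1.1339]  K=[-0.6001; 0.1684]  nu=[-2.3338]  x^+=[-1.1327, 0.8771]  P^+=[0.3890 0.1868; 0.1868 0.5379]
step 2: x^-=[-0.9485, 0.8771]  P^-=[0.6512 0.3207; 0.3207 0.7879]  H_jac=[-0.7342 0.6789]  S=[0.8344]  K=[-0.3120; 0.3588]  nu=[-3.1219]  x^+=[0.0256, -0.2431]  P^+=[0.5699 0.4141; 0.4141 0.6804]

H_jac[0,0] = -0.7342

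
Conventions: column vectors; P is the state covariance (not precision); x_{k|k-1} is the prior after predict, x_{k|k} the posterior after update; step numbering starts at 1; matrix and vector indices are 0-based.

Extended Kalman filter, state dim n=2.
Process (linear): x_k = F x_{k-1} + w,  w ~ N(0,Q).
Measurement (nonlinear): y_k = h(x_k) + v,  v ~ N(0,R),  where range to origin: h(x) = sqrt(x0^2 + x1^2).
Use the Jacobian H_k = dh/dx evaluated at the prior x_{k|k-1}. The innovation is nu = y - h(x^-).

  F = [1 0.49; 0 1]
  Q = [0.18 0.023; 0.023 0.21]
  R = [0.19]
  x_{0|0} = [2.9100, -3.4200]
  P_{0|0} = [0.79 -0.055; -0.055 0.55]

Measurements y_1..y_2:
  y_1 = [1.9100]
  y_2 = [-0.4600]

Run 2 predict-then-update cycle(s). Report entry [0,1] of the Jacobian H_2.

H_jac[0,1] = -0.9994

step 1: x^-=[1.2342, -3.4200]  P^-=[1.0482 0.2375; 0.2375 0.7600]  H_jac=[0.3394 -0.9406]  S=[0.8315]  K=[0.1592; -0.7627]  nu=[-1.7259]  x^+=[0.9594, -2.1036]  P^+=[1.0271 0.3385; 0.3385 0.2762]
step 2: x^-=[-0.0714, -2.1036]  P^-=[1.6051 0.4968; 0.4968 0.4862]  H_jac=[-0.0339 -0.9994]  S=[0.7112]  K=[-0.7747; -0.7070]  nu=[-2.5648]  x^+=[1.9157, -0.2903]  P^+=[1.1783 0.1073; 0.1073 0.1308]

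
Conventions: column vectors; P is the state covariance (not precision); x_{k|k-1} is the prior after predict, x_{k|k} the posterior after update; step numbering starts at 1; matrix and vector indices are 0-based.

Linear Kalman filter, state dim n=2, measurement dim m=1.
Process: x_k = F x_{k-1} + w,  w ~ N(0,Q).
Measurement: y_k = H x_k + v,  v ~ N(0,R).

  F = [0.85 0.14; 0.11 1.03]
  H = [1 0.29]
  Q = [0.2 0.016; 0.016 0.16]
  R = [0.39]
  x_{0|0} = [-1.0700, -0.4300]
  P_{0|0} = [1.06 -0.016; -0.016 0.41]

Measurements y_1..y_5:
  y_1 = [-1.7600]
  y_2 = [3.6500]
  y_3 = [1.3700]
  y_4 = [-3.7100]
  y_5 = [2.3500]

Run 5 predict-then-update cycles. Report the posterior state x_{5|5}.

step 1: x^-=[-0.9697, -0.5606]  P^-=[0.9701 0.1600; 0.1600 0.6042]  S=[1.5037]  K=[0.6760; 0.2229]  nu=[-0.6277]  x^+=[-1.3940, -0.7005]  P^+=[0.2830 -0.0666; -0.0666 0.5295]
step 2: x^-=[-1.2830, -0.8749]  P^-=[0.3990 0.0595; 0.0595 0.7100]  S=[0.8832]  K=[0.4713; 0.3005]  nu=[5.1867]  x^+=[1.1613, 0.6836]  P^+=[0.2028 -0.0656; -0.0656 0.6303]
step 3: x^-=[1.0828, 0.8319]  P^-=[0.3433 0.0674; 0.0674 0.8163]  S=[0.8410]  K=[0.4314; 0.3616]  nu=[0.0459]  x^+=[1.1026, 0.8485]  P^+=[0.1867 -0.0638; -0.0638 0.7063]
step 4: x^-=[1.0560, 0.9952]  P^-=[0.3336 0.0785; 0.0785 0.8971]  S=[0.8445]  K=[0.4219; 0.4010]  nu=[-5.0546]  x^+=[-1.0767, -1.0315]  P^+=[0.1832 -0.0644; -0.0644 0.7613]
step 5: x^-=[-1.0596, -1.1809]  P^-=[0.3320 0.0855; 0.0855 0.9553]  S=[0.8519]  K=[0.4188; 0.4256]  nu=[3.7521]  x^+=[0.5117, 0.4160]  P^+=[0.1826 -0.0663; -0.0663 0.8010]

x_post = [0.5117, 0.4160]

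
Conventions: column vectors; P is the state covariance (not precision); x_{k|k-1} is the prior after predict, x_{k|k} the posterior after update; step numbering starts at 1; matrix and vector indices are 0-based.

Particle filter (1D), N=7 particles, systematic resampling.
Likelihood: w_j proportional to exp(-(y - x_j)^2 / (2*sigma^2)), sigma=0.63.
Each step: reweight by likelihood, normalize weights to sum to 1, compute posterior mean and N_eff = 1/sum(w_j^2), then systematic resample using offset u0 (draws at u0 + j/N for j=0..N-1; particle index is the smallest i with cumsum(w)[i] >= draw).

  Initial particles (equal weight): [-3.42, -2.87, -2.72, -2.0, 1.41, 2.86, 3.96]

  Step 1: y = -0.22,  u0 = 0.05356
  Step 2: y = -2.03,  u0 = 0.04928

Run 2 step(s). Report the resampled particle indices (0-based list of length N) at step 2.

resampled_idx = [0, 0, 1, 1, 1, 2, 2]

step 1: w=[0.0000, 0.0027, 0.0070, 0.3409, 0.6493, 0.0001, 0.0000]  mean=0.2072  Neff=1.8594  idx=[3, 3, 3, 4, 4, 4, 4]
step 2: w=[0.3333, 0.3333, 0.3333, 0.0000, 0.0000, 0.0000, 0.0000]  mean=-2.0000  Neff=3.0000  idx=[0, 0, 1, 1, 1, 2, 2]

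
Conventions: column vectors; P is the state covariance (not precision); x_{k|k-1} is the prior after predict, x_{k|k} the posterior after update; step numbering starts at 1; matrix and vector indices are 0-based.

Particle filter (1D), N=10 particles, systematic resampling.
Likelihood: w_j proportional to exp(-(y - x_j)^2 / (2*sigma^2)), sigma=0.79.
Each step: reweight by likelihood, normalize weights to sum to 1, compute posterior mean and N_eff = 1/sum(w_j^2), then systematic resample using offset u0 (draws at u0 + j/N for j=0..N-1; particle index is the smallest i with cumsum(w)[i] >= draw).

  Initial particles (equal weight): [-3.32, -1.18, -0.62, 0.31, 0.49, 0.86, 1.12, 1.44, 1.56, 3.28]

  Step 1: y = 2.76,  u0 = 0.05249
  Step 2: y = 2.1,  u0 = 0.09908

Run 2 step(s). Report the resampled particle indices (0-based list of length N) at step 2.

resampled_idx = [1, 1, 2, 3, 3, 4, 5, 6, 8, 9]

step 1: w=[0.0000, 0.0000, 0.0001, 0.0052, 0.0103, 0.0355, 0.0741, 0.1583, 0.2017, 0.5148]  mean=2.3514  Neff=2.9614  idx=[6, 7, 7, 8, 8, 9, 9, 9, 9, 9]
step 2: w=[0.0909, 0.1384, 0.1384, 0.1553, 0.1553, 0.0643, 0.0643, 0.0643, 0.0643, 0.0643]  mean=2.0399  Neff=8.6558  idx=[1, 1, 2, 3, 3, 4, 5, 6, 8, 9]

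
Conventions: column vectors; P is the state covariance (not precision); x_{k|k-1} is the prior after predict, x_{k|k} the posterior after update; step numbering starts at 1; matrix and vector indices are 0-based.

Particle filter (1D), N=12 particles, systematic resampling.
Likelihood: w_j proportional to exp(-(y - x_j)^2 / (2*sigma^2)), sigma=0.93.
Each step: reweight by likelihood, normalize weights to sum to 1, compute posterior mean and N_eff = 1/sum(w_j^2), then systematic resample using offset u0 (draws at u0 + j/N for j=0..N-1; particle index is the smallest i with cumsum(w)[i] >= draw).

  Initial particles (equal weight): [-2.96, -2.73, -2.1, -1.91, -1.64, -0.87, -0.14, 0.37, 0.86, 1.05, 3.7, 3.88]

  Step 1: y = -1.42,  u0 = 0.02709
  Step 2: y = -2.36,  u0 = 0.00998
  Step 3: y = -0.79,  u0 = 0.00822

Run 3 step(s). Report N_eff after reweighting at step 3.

N_eff = 8.7575

step 1: w=[0.0541, 0.0790, 0.1630, 0.1853, 0.2071, 0.1788, 0.0826, 0.0334, 0.0105, 0.0063, 0.0000, 0.0000]  mean=-1.5505  Neff=6.5358  idx=[0, 1, 2, 2, 3, 3, 4, 4, 5, 5, 5, 6]
step 2: w=[0.1040, 0.1183, 0.1231, 0.1231, 0.1139, 0.1139, 0.0949, 0.0949, 0.0355, 0.0355, 0.0355, 0.0074]  mean=-1.9879  Neff=9.7161  idx=[0, 0, 1, 2, 2, 3, 4, 5, 5, 6, 7, 9]
step 3: w=[0.0128, 0.0128, 0.0222, 0.0724, 0.0724, 0.0724, 0.0945, 0.0945, 0.0945, 0.1285, 0.1285, 0.1945]  mean=-1.7247  Neff=8.7575  idx=[0, 3, 4, 5, 6, 7, 8, 9, 9, 10, 11, 11]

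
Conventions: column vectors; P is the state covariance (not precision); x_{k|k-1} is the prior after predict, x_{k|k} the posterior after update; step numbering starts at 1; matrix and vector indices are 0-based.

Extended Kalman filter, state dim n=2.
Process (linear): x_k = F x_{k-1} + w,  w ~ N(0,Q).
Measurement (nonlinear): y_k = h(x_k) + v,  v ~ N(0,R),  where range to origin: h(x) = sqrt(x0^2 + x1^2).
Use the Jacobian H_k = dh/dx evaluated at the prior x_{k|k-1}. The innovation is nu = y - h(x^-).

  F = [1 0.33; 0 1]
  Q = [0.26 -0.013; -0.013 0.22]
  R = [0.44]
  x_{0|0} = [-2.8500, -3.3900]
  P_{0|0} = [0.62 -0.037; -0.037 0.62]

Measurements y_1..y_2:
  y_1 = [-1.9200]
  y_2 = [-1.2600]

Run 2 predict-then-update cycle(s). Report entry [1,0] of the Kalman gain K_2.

K[1,0] = -0.4935

step 1: x^-=[-3.9687, -3.3900]  P^-=[0.9231 0.1546; 0.1546 0.8400]  H_jac=[-0.7604 -0.6495]  S=[1.4807]  K=[-0.5418; -0.4478]  nu=[-7.1395]  x^+=[-0.1004, -0.1927]  P^+=[0.4884 -0.2047; -0.2047 0.5430]
step 2: x^-=[-0.1640, -0.1927]  P^-=[0.6724 -0.0385; -0.0385 0.7630]  H_jac=[-0.6480 -0.7616]  S=[1.1270]  K=[-0.3606; -0.4935]  nu=[-1.5130]  x^+=[0.3817, 0.5540]  P^+=[0.5259 -0.2391; -0.2391 0.4885]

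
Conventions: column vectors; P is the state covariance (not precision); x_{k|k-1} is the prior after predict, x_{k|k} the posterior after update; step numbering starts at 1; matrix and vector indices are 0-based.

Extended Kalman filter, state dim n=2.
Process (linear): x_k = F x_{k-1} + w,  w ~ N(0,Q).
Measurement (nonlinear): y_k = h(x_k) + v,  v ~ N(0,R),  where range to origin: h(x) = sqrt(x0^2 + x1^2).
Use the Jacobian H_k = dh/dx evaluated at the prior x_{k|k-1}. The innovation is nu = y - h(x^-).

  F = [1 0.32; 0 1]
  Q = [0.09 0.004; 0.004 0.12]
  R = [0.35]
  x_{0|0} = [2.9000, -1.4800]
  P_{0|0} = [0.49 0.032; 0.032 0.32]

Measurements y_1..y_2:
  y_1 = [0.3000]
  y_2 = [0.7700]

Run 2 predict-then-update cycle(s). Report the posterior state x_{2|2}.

x_post = [0.6019, -0.8708]

step 1: x^-=[2.4264, -1.4800]  P^-=[0.6332 0.1384; 0.1384 0.4400]  H_jac=[0.8537 -0.5207]  S=[0.8078]  K=[0.5800; -0.1374]  nu=[-2.5422]  x^+=[0.9519, -1.1308]  P^+=[0.3615 0.2028; 0.2028 0.4248]
step 2: x^-=[0.5900, -1.1308]  P^-=[0.6247 0.3427; 0.3427 0.5448]  H_jac=[0.4626 -0.8866]  S=[0.6308]  K=[-0.0235; -0.5143]  nu=[-0.5055]  x^+=[0.6019, -0.8708]  P^+=[0.6244 0.3351; 0.3351 0.3779]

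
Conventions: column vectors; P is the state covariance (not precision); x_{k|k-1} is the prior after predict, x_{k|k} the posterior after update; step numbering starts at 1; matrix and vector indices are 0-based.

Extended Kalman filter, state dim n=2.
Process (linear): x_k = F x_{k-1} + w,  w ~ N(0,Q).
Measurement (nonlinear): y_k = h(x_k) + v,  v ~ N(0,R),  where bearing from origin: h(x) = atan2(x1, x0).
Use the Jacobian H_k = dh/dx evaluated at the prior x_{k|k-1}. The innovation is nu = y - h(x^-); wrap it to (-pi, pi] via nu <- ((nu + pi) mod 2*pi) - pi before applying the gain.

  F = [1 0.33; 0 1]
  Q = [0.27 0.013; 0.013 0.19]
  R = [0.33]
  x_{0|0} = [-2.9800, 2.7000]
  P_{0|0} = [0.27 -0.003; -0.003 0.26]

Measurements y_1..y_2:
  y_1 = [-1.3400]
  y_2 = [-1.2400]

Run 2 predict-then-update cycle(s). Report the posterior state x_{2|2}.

x_post = [-3.8350, 0.7970]

step 1: x^-=[-2.0890, 2.7000]  P^-=[0.5663 0.0958; 0.0958 0.4500]  H_jac=[-0.2317 -0.1793]  S=[0.3828]  K=[-0.3876; -0.2687]  nu=[2.7139]  x^+=[-3.1409, 1.9708]  P^+=[0.5088 0.0559; 0.0559 0.4224]
step 2: x^-=[-2.4906, 1.9708]  P^-=[0.8617 0.2083; 0.2083 0.6124]  H_jac=[-0.1954 -0.2469]  S=[0.4203]  K=[-0.5229; -0.4565]  nu=[2.5710]  x^+=[-3.8350, 0.7970]  P^+=[0.7468 0.1080; 0.1080 0.5248]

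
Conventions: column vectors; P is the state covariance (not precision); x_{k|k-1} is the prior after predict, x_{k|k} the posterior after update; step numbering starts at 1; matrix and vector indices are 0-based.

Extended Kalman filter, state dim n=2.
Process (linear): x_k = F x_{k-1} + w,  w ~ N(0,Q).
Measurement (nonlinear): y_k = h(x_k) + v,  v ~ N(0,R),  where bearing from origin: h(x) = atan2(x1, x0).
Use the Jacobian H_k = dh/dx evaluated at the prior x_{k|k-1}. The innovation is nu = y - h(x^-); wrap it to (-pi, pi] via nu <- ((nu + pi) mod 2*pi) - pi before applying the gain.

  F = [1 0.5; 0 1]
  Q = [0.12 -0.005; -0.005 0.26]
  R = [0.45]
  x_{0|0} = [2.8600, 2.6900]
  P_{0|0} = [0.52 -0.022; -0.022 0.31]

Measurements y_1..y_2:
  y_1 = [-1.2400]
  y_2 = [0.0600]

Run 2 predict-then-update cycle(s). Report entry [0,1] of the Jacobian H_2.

H_jac[0,1] = 0.1514

step 1: x^-=[4.2050, 2.6900]  P^-=[0.6955 0.1280; 0.1280 0.5700]  H_jac=[-0.1080 0.1688]  S=[0.4697]  K=[-0.1139; 0.1754]  nu=[-1.8091]  x^+=[4.4110, 2.3727]  P^+=[0.6894 0.1374; 0.1374 0.5556]
step 2: x^-=[5.5974, 2.3727]  P^-=[1.0857 0.4102; 0.4102 0.8156]  H_jac=[-0.0642 0.1514]  S=[0.4652]  K=[-0.0163; 0.2089]  nu=[-0.3409]  x^+=[5.6029, 2.3015]  P^+=[1.0856 0.4117; 0.4117 0.7953]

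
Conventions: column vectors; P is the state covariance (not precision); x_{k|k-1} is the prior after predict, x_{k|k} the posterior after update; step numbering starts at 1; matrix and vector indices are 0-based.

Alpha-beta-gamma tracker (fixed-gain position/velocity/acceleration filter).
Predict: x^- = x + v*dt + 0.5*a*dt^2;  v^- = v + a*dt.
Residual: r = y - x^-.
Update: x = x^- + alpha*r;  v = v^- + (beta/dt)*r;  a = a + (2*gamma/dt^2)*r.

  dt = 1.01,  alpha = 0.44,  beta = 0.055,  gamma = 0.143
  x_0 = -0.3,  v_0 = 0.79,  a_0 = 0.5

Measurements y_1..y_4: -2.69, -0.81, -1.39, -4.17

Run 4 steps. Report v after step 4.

step 1: x_pred=0.7529  r=-3.4429  x^+=-0.7620  v^+=1.1075  a^+=-0.4653
step 2: x_pred=0.1193  r=-0.9293  x^+=-0.2896  v^+=0.5870  a^+=-0.7258
step 3: x_pred=-0.0669  r=-1.3231  x^+=-0.6491  v^+=-0.2181  a^+=-1.0968
step 4: x_pred=-1.4288  r=-2.7412  x^+=-2.6349  v^+=-1.4751  a^+=-1.8653

v_post = -1.4751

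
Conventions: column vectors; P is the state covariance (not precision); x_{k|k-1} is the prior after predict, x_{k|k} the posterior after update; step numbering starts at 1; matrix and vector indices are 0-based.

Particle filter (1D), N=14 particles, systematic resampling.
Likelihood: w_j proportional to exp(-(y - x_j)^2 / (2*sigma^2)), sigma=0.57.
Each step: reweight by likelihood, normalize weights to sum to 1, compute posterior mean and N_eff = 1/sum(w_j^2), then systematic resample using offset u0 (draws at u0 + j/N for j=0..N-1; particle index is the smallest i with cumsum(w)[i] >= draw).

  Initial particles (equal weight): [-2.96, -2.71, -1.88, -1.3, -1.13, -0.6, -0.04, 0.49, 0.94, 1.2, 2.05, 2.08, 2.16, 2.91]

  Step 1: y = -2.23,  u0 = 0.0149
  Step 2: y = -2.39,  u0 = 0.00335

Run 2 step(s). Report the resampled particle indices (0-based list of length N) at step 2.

step 1: w=[0.1830, 0.2914, 0.3441, 0.1098, 0.0645, 0.0070, 0.0003, 0.0000, 0.0000, 0.0000, 0.0000, 0.0000, 0.0000, 0.0000]  mean=-2.1980  Neff=3.9517  idx=[0, 0, 0, 1, 1, 1, 1, 2, 2, 2, 2, 2, 3, 4]
step 2: w=[0.0687, 0.0687, 0.0687, 0.0967, 0.0967, 0.0967, 0.0967, 0.0759, 0.0759, 0.0759, 0.0759, 0.0759, 0.0182, 0.0098]  mean=-2.4055  Neff=12.3869  idx=[0, 1, 2, 3, 3, 4, 5, 6, 6, 7, 8, 9, 10, 11]

resampled_idx = [0, 1, 2, 3, 3, 4, 5, 6, 6, 7, 8, 9, 10, 11]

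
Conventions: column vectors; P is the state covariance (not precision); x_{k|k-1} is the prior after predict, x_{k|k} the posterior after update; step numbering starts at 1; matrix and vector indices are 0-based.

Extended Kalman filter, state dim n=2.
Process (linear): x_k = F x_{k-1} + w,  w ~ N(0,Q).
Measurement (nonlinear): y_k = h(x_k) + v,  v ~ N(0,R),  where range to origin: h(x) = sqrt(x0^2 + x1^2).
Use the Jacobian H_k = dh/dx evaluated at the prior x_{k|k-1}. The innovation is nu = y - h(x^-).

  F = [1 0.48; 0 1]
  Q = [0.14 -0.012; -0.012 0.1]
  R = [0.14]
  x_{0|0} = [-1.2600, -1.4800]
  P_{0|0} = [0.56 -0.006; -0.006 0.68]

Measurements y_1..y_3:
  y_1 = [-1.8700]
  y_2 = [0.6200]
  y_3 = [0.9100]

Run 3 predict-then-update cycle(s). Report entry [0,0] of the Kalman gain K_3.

step 1: x^-=[-1.9704, -1.4800]  P^-=[0.8509 0.3084; 0.3084 0.7800]  H_jac=[-0.7996 -0.6006]  S=[1.2615]  K=[-0.6861; -0.5668]  nu=[-4.3343]  x^+=[1.0036, 0.9767]  P^+=[0.2570 -0.1822; -0.1822 0.3747]
step 2: x^-=[1.4724, 0.9767]  P^-=[0.3084 -0.0143; -0.0143 0.4747]  H_jac=[0.8333 0.5528]  S=[0.4860]  K=[0.5125; 0.5153]  nu=[-1.1469]  x^+=[0.8846, 0.3857]  P^+=[0.1808 -0.1427; -0.1427 0.3456]
step 3: x^-=[1.0697, 0.3857]  P^-=[0.2634 0.0112; 0.0112 0.4456]  H_jac=[0.9407 0.3392]  S=[0.4315]  K=[0.5830; 0.3747]  nu=[-0.2271]  x^+=[0.9373, 0.3006]  P^+=[0.1167 -0.0831; -0.0831 0.3851]

K[0,0] = 0.5830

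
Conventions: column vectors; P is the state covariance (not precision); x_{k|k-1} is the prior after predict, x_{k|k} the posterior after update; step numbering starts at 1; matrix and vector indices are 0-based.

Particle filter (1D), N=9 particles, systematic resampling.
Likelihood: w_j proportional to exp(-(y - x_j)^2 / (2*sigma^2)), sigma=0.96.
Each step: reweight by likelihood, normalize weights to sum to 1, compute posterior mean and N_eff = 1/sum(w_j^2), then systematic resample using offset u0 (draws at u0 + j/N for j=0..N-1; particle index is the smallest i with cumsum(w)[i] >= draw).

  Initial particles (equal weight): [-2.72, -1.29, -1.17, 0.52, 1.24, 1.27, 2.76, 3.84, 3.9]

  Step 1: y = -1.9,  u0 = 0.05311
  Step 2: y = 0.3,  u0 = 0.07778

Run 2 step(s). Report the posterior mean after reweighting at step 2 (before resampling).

post_mean = -1.2427

step 1: w=[0.3004, 0.3536, 0.3240, 0.0180, 0.0021, 0.0019, 0.0000, 0.0000, 0.0000]  mean=-1.6381  Neff=3.1191  idx=[0, 0, 0, 1, 1, 1, 2, 2, 2]
step 2: w=[0.0041, 0.0041, 0.0041, 0.1483, 0.1483, 0.1483, 0.1809, 0.1809, 0.1809]  mean=-1.2427  Neff=6.0902  idx=[3, 4, 4, 5, 6, 6, 7, 8, 8]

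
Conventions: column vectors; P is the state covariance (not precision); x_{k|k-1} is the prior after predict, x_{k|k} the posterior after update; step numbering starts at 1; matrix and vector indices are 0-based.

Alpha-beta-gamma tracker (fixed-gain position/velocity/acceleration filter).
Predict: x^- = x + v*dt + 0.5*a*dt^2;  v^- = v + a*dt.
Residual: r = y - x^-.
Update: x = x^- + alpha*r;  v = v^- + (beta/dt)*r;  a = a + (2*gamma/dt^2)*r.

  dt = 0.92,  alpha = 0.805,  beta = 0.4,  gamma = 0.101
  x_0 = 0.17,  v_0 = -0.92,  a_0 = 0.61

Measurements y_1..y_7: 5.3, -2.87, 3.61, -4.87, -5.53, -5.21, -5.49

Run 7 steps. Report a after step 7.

a_post = 0.2398

step 1: x_pred=-0.4182  r=5.7182  x^+=4.1849  v^+=2.1274  a^+=1.9747
step 2: x_pred=6.9778  r=-9.8478  x^+=-0.9497  v^+=-0.3375  a^+=-0.3756
step 3: x_pred=-1.4192  r=5.0292  x^+=2.6293  v^+=1.5035  a^+=0.8247
step 4: x_pred=4.3616  r=-9.2316  x^+=-3.0698  v^+=-1.7515  a^+=-1.3785
step 5: x_pred=-5.2646  r=-0.2654  x^+=-5.4782  v^+=-3.1351  a^+=-1.4418
step 6: x_pred=-8.9727  r=3.7627  x^+=-5.9437  v^+=-2.8256  a^+=-0.5438
step 7: x_pred=-8.7735  r=3.2835  x^+=-6.1303  v^+=-1.8984  a^+=0.2398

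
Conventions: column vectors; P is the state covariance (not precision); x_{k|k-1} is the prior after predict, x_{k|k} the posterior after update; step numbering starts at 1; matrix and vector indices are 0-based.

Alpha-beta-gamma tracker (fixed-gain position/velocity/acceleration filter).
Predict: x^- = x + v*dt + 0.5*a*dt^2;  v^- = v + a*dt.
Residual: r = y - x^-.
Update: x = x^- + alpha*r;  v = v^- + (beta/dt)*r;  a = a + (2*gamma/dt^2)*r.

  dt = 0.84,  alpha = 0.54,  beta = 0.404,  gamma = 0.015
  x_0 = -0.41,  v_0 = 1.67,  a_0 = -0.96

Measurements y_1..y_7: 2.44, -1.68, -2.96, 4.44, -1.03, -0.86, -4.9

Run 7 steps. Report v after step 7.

step 1: x_pred=0.6541  r=1.7859  x^+=1.6185  v^+=1.7225  a^+=-0.8841
step 2: x_pred=2.7535  r=-4.4335  x^+=0.3594  v^+=-1.1524  a^+=-1.0726
step 3: x_pred=-0.9870  r=-1.9730  x^+=-2.0524  v^+=-3.0023  a^+=-1.1565
step 4: x_pred=-4.9823  r=9.4223  x^+=0.1057  v^+=0.5580  a^+=-0.7558
step 5: x_pred=0.3078  r=-1.3378  x^+=-0.4146  v^+=-0.7203  a^+=-0.8127
step 6: x_pred=-1.3064  r=0.4464  x^+=-1.0654  v^+=-1.1883  a^+=-0.7937
step 7: x_pred=-2.3436  r=-2.5564  x^+=-3.7240  v^+=-3.0846  a^+=-0.9024

v_post = -3.0846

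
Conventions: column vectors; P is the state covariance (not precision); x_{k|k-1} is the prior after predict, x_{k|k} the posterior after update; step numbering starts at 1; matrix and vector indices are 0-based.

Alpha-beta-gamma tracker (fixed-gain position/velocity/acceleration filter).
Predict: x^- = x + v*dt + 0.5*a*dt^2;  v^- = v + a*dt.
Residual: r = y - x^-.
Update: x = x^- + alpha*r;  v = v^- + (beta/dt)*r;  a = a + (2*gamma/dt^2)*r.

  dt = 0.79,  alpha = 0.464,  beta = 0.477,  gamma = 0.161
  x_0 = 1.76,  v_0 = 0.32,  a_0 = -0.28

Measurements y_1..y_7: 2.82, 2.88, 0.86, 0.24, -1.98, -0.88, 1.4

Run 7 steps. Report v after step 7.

step 1: x_pred=1.9254  r=0.8946  x^+=2.3405  v^+=0.6389  a^+=0.1815
step 2: x_pred=2.9019  r=-0.0219  x^+=2.8918  v^+=0.7691  a^+=0.1702
step 3: x_pred=3.5525  r=-2.6925  x^+=2.3032  v^+=-0.7221  a^+=-1.2189
step 4: x_pred=1.3523  r=-1.1123  x^+=0.8362  v^+=-2.3567  a^+=-1.7928
step 5: x_pred=-1.5850  r=-0.3950  x^+=-1.7683  v^+=-4.0115  a^+=-1.9966
step 6: x_pred=-5.5604  r=4.6804  x^+=-3.3887  v^+=-2.7628  a^+=0.4182
step 7: x_pred=-5.4408  r=6.8408  x^+=-2.2667  v^+=1.6981  a^+=3.9477

v_post = 1.6981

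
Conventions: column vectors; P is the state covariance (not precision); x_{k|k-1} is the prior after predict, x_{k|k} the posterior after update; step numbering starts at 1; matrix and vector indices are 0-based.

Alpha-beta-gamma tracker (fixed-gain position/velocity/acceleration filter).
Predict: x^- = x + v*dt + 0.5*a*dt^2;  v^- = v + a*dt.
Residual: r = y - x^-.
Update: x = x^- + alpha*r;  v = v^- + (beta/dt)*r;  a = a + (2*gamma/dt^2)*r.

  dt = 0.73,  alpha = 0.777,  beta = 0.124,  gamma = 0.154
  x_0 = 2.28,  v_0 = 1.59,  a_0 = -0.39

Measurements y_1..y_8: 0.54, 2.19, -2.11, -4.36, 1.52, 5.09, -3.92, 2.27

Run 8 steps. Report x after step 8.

step 1: x_pred=3.3368  r=-2.7968  x^+=1.1637  v^+=0.8302  a^+=-2.0065
step 2: x_pred=1.2351  r=0.9549  x^+=1.9771  v^+=-0.4723  a^+=-1.4546
step 3: x_pred=1.2447  r=-3.3547  x^+=-1.3619  v^+=-2.1040  a^+=-3.3935
step 4: x_pred=-3.8020  r=-0.5580  x^+=-4.2356  v^+=-4.6760  a^+=-3.7160
step 5: x_pred=-8.6392  r=10.1592  x^+=-0.7455  v^+=-5.6630  a^+=2.1557
step 6: x_pred=-4.3051  r=9.3951  x^+=2.9949  v^+=-2.4935  a^+=7.5858
step 7: x_pred=3.1959  r=-7.1159  x^+=-2.3332  v^+=1.8354  a^+=3.4730
step 8: x_pred=-0.0679  r=2.3379  x^+=1.7486  v^+=4.7678  a^+=4.8243

x_post = 1.7486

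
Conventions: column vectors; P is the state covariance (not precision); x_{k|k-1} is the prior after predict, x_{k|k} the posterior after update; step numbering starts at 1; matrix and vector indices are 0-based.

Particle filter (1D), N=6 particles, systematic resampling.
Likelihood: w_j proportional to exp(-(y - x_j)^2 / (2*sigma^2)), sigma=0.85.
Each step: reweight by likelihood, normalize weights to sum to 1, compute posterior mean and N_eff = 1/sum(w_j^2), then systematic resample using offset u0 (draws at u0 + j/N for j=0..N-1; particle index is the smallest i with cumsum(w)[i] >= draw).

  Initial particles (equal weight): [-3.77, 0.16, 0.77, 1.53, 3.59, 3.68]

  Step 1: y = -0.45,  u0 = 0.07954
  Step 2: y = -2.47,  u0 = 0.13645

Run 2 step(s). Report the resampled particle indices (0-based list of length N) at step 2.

resampled_idx = [0, 1, 1, 2, 3, 4]

step 1: w=[0.0004, 0.6459, 0.2983, 0.0554, 0.0000, 0.0000]  mean=0.4163  Neff=1.9639  idx=[1, 1, 1, 1, 2, 2]
step 2: w=[0.2399, 0.2399, 0.2399, 0.2399, 0.0201, 0.0201]  mean=0.1846  Neff=4.3275  idx=[0, 1, 1, 2, 3, 4]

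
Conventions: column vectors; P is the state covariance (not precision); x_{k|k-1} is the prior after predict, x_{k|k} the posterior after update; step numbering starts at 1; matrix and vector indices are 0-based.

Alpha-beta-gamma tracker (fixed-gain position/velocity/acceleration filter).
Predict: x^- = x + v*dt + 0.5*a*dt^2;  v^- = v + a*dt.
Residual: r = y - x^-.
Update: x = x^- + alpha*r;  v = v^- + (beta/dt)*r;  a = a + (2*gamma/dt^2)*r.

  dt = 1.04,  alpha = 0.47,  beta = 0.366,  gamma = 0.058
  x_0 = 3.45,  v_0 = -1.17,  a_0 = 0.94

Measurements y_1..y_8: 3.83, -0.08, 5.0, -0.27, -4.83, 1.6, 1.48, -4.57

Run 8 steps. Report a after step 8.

a_post = -0.1513

step 1: x_pred=2.7416  r=1.0884  x^+=3.2531  v^+=0.1906  a^+=1.0567
step 2: x_pred=4.0229  r=-4.1029  x^+=2.0945  v^+=-0.1542  a^+=0.6167
step 3: x_pred=2.2676  r=2.7324  x^+=3.5518  v^+=1.4487  a^+=0.9097
step 4: x_pred=5.5505  r=-5.8205  x^+=2.8149  v^+=0.3465  a^+=0.2855
step 5: x_pred=3.3296  r=-8.1596  x^+=-0.5054  v^+=-2.2281  a^+=-0.5896
step 6: x_pred=-3.1415  r=4.7415  x^+=-0.9130  v^+=-1.1727  a^+=-0.0811
step 7: x_pred=-2.1764  r=3.6564  x^+=-0.4579  v^+=0.0298  a^+=0.3111
step 8: x_pred=-0.2587  r=-4.3113  x^+=-2.2850  v^+=-1.1639  a^+=-0.1513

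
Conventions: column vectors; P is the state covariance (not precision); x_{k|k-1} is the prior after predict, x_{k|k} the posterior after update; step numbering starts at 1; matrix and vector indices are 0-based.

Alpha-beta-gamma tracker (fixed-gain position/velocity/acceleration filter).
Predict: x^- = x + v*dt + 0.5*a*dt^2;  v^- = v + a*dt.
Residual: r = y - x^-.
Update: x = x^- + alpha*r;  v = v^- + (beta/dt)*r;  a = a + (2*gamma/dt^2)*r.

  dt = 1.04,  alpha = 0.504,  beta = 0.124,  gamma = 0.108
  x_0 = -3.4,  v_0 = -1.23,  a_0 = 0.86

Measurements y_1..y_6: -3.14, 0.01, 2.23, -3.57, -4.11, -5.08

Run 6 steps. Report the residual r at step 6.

resid = -8.2540

step 1: x_pred=-4.2141  r=1.0741  x^+=-3.6728  v^+=-0.2075  a^+=1.0745
step 2: x_pred=-3.3075  r=3.3175  x^+=-1.6355  v^+=1.3055  a^+=1.7370
step 3: x_pred=0.6616  r=1.5684  x^+=1.4521  v^+=3.2990  a^+=2.0502
step 4: x_pred=5.9918  r=-9.5618  x^+=1.1727  v^+=4.2912  a^+=0.1407
step 5: x_pred=5.7116  r=-9.8216  x^+=0.7615  v^+=3.2665  a^+=-1.8207
step 6: x_pred=3.1740  r=-8.2540  x^+=-0.9860  v^+=0.3888  a^+=-3.4691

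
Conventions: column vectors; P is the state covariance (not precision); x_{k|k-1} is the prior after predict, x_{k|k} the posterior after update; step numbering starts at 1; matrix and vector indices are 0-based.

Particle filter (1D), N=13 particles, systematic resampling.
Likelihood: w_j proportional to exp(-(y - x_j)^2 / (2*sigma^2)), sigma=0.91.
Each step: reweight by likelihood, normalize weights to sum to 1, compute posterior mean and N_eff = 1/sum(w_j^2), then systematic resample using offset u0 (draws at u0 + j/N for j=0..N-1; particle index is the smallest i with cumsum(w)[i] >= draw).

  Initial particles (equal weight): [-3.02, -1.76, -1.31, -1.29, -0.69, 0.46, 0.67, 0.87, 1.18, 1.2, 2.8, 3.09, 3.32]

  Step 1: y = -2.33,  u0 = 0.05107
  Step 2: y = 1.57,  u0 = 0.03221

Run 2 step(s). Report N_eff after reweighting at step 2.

step 1: w=[0.2642, 0.2894, 0.1879, 0.1833, 0.0694, 0.0032, 0.0015, 0.0007, 0.0002, 0.0002, 0.0000, 0.0000, 0.0000]  mean=-1.8340  Neff=4.4003  idx=[0, 0, 0, 1, 1, 1, 1, 2, 2, 3, 3, 3, 4]
step 2: w=[0.0000, 0.0000, 0.0000, 0.0144, 0.0144, 0.0144, 0.0144, 0.0781, 0.0781, 0.0837, 0.0837, 0.0837, 0.5349]  mean=-0.9996  Neff=3.1239  idx=[5, 7, 8, 9, 10, 11, 12, 12, 12, 12, 12, 12, 12]

N_eff = 3.1239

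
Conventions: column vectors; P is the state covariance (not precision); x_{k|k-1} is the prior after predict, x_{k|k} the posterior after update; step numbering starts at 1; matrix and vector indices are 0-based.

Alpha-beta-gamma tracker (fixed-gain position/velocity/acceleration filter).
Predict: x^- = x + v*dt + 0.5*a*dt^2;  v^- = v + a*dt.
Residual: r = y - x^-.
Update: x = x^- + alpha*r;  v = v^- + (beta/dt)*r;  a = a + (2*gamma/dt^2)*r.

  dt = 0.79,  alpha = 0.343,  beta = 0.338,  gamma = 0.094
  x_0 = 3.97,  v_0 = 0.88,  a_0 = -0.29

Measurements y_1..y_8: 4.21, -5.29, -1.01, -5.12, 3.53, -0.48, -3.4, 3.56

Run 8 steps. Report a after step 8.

step 1: x_pred=4.5747  r=-0.3647  x^+=4.4496  v^+=0.4949  a^+=-0.3999
step 2: x_pred=4.7158  r=-10.0058  x^+=1.2838  v^+=-4.1020  a^+=-3.4139
step 3: x_pred=-3.0221  r=2.0121  x^+=-2.3319  v^+=-5.9381  a^+=-2.8078
step 4: x_pred=-7.8992  r=2.7792  x^+=-6.9460  v^+=-6.9672  a^+=-1.9706
step 5: x_pred=-13.0650  r=16.5950  x^+=-7.3729  v^+=-1.4239  a^+=3.0283
step 6: x_pred=-7.5528  r=7.0728  x^+=-5.1268  v^+=3.9946  a^+=5.1589
step 7: x_pred=-0.3612  r=-3.0388  x^+=-1.4035  v^+=6.7700  a^+=4.2435
step 8: x_pred=5.2690  r=-1.7090  x^+=4.6828  v^+=9.3912  a^+=3.7287

a_post = 3.7287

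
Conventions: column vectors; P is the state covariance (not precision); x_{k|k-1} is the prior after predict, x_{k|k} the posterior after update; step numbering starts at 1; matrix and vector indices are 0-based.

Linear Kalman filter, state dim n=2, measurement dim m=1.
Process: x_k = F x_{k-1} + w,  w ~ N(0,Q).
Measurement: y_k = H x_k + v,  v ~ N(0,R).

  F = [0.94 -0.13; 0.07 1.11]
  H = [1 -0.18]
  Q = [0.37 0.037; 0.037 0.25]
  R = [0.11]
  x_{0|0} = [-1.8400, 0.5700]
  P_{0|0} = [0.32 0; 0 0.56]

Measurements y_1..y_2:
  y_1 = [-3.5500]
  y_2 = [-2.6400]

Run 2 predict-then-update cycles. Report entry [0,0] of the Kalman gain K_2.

step 1: x^-=[-1.8037, 0.5039]  P^-=[0.6622 -0.0228; -0.0228 0.9415]  S=[0.8109]  K=[0.8217; -0.2371]  nu=[-1.6556]  x^+=[-3.1641, 0.8964]  P^+=[0.1147 0.1352; 0.1352 0.8960]
step 2: x^-=[-3.0908, 0.7735]  P^-=[0.4535 0.0551; 0.0551 1.3755]  S=[0.5882]  K=[0.7541; -0.3273]  nu=[0.5900]  x^+=[-2.6459, 0.5804]  P^+=[0.1190 0.2003; 0.2003 1.3125]

K[0,0] = 0.7541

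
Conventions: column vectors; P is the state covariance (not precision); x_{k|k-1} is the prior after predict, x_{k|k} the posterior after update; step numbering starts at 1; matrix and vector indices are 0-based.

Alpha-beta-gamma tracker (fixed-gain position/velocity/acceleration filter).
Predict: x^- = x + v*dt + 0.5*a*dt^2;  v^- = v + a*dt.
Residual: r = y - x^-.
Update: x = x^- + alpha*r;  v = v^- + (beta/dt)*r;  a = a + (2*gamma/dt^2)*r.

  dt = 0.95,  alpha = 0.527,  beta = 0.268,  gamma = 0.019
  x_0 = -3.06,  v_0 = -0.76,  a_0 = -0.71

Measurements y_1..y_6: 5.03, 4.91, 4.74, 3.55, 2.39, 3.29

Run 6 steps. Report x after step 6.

step 1: x_pred=-4.1024  r=9.1324  x^+=0.7104  v^+=1.1418  a^+=-0.3255
step 2: x_pred=1.6482  r=3.2618  x^+=3.3672  v^+=1.7528  a^+=-0.1881
step 3: x_pred=4.9474  r=-0.2074  x^+=4.8381  v^+=1.5155  a^+=-0.1969
step 4: x_pred=6.1890  r=-2.6390  x^+=4.7982  v^+=0.5840  a^+=-0.3080
step 5: x_pred=5.2141  r=-2.8241  x^+=3.7258  v^+=-0.5053  a^+=-0.4269
step 6: x_pred=3.0532  r=0.2368  x^+=3.1780  v^+=-0.8440  a^+=-0.4169

x_post = 3.1780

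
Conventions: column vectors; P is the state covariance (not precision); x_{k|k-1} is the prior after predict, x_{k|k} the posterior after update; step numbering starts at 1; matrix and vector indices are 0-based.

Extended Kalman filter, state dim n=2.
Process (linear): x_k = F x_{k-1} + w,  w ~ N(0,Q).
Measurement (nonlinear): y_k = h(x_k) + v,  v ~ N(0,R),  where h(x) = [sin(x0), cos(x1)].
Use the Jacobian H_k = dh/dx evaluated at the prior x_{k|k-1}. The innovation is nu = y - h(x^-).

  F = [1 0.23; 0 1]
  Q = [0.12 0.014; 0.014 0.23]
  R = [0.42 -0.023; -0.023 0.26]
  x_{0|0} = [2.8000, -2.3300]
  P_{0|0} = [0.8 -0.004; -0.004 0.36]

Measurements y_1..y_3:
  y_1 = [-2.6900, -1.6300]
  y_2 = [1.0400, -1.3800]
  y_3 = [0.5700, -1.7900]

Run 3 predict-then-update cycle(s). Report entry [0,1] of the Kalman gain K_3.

K[0,1] = -0.1021

step 1: x^-=[2.2641, -2.3300]  P^-=[0.9372 0.0928; 0.0928 0.5900]  H_jac=[-0.6391 0.0000; 0.0000 0.7254]  S=[0.8028 -0.0660; -0.0660 0.5704]  K=[-0.7435 0.0320; -0.0123 0.7488]  nu=[-3.4591, -0.9417]  x^+=[4.8058, -2.9926]  P^+=[0.4898 0.0350; 0.0350 0.2688]
step 2: x^-=[4.1175, -2.9926]  P^-=[0.6401 0.1109; 0.1109 0.4988]  H_jac=[-0.5604 0.0000; 0.0000 0.1484]  S=[0.6211 -0.0322; -0.0322 0.2710]  K=[-0.5780 -0.0080; -0.0864 0.2629]  nu=[1.8682, -0.3911]  x^+=[3.0407, -3.2568]  P^+=[0.4329 0.0755; 0.0755 0.4740]
step 3: x^-=[2.2916, -3.2568]  P^-=[0.6127 0.1985; 0.1985 0.7040]  H_jac=[-0.6600 0.0000; 0.0000 -0.1150]  S=[0.6869 -0.0079; -0.0079 0.2693]  K=[-0.5899 -0.1021; -0.1943 -0.3063]  nu=[-0.1812, -0.7966]  x^+=[2.4799, -2.9776]  P^+=[0.3718 0.1130; 0.1130 0.6537]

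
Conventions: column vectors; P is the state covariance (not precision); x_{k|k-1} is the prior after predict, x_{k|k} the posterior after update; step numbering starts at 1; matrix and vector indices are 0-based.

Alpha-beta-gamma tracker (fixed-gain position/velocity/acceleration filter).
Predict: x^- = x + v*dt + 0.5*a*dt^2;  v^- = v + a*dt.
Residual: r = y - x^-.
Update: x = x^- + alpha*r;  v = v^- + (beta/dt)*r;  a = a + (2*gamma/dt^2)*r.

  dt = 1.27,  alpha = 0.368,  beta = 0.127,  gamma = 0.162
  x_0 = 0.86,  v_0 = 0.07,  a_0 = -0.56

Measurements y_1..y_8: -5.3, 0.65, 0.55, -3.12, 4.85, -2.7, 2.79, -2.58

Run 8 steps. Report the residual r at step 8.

step 1: x_pred=0.4973  r=-5.7973  x^+=-1.6361  v^+=-1.2209  a^+=-1.7246
step 2: x_pred=-4.5775  r=5.2275  x^+=-2.6538  v^+=-2.8884  a^+=-0.6745
step 3: x_pred=-6.8659  r=7.4159  x^+=-4.1369  v^+=-3.0034  a^+=0.8152
step 4: x_pred=-7.2937  r=4.1737  x^+=-5.7578  v^+=-1.5506  a^+=1.6537
step 5: x_pred=-6.3935  r=11.2435  x^+=-2.2559  v^+=1.6739  a^+=3.9122
step 6: x_pred=3.0250  r=-5.7250  x^+=0.9182  v^+=6.0699  a^+=2.7622
step 7: x_pred=10.8546  r=-8.0646  x^+=7.8868  v^+=8.7715  a^+=1.1422
step 8: x_pred=19.9477  r=-22.5277  x^+=11.6575  v^+=7.9693  a^+=-3.3832

resid = -22.5277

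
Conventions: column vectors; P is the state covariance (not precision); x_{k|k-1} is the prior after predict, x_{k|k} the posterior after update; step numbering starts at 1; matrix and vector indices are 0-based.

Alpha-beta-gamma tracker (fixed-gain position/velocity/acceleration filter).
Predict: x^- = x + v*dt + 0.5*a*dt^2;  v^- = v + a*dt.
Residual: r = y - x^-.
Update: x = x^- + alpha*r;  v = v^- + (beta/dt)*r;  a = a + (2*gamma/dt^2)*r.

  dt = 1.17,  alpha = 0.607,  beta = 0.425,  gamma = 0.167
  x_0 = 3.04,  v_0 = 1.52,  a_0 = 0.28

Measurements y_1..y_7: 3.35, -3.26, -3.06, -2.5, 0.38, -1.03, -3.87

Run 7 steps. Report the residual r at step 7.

step 1: x_pred=5.0100  r=-1.6600  x^+=4.0024  v^+=1.2446  a^+=-0.1250
step 2: x_pred=5.3730  r=-8.6330  x^+=0.1328  v^+=-2.0376  a^+=-2.2314
step 3: x_pred=-3.7785  r=0.7185  x^+=-3.3424  v^+=-4.3874  a^+=-2.0561
step 4: x_pred=-9.8829  r=7.3829  x^+=-5.4015  v^+=-4.1112  a^+=-0.2547
step 5: x_pred=-10.3859  r=10.7659  x^+=-3.8510  v^+=-0.4985  a^+=2.3721
step 6: x_pred=-2.8107  r=1.7807  x^+=-1.7298  v^+=2.9236  a^+=2.8065
step 7: x_pred=3.6118  r=-7.4818  x^+=-0.9297  v^+=3.4895  a^+=0.9811

resid = -7.4818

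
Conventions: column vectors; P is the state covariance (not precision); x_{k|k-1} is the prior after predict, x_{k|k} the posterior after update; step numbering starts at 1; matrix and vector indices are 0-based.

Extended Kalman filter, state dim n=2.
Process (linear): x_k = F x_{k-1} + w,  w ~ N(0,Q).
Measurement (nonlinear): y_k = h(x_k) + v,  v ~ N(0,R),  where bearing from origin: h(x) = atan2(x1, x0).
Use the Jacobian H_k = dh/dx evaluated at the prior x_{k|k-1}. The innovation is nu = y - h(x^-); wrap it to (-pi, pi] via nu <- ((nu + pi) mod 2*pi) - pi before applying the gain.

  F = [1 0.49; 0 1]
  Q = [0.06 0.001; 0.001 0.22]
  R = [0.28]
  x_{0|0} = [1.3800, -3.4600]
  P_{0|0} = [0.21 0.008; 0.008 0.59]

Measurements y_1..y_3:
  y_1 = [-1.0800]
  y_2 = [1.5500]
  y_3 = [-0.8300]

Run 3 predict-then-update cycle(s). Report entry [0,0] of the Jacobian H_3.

H_jac[0,0] = 0.1042

step 1: x^-=[-0.3154, -3.4600]  P^-=[0.4195 0.2981; 0.2981 0.8100]  H_jac=[0.2866 -0.0261]  S=[0.3106]  K=[0.3621; 0.2070]  nu=[0.5817]  x^+=[-0.1048, -3.3396]  P^+=[0.3788 0.2748; 0.2748 0.7967]
step 2: x^-=[-1.7412, -3.3396]  P^-=[0.8994 0.6662; 0.6662 1.0167]  H_jac=[0.2354 -0.1228]  S=[0.3067]  K=[0.4238; 0.1045]  nu=[-2.6818]  x^+=[-2.8778, -3.6199]  P^+=[0.8443 0.6526; 0.6526 1.0133]
step 3: x^-=[-4.6515, -3.6199]  P^-=[1.7872 1.1502; 1.1502 1.2333]  H_jac=[0.1042 -0.1339]  S=[0.2894]  K=[0.1113; -0.1565]  nu=[1.6503]  x^+=[-4.4678, -3.8781]  P^+=[1.7836 1.1552; 1.1552 1.2263]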